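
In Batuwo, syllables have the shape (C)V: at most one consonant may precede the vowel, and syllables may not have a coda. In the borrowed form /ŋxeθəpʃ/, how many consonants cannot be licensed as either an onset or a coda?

3

Syllabifying with onset maximization leaves /ŋ/, /p/, /ʃ/ stranded (no codas are permitted; onsets are limited to one consonant).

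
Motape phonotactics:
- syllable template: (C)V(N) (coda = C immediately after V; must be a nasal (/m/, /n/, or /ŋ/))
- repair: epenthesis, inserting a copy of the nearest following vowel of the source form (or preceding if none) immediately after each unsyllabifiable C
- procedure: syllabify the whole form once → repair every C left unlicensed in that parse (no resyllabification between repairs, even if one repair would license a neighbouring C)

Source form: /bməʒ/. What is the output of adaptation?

Under (C)V(N), the unsyllabifiable consonants are /b/, /ʒ/ (only a nasal (/m/, /n/, or /ŋ/) is licensed in coda position; onsets are limited to one consonant).
Epenthesis after each stranded consonant: /b/ → /bə/, /ʒ/ → /ʒə/.

bəməʒə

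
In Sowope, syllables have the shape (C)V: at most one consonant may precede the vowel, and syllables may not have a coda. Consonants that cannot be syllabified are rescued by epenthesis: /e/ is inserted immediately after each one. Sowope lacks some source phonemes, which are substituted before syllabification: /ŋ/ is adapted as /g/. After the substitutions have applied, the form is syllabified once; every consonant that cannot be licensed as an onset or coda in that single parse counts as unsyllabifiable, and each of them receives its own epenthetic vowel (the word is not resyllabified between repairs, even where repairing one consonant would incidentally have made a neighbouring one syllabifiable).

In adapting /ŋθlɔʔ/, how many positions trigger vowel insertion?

3

After substitution the input is /gθlɔʔ/.
The unsyllabifiable consonants are /g/, /θ/, /ʔ/; each receives one epenthetic vowel.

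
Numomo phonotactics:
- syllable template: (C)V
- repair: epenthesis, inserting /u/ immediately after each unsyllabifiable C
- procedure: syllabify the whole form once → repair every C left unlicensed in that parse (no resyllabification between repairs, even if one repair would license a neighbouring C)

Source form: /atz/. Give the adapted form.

atuzu

Under (C)V, the unsyllabifiable consonants are /t/, /z/ (no codas are permitted; onsets are limited to one consonant).
Epenthesis after each stranded consonant: /t/ → /tu/, /z/ → /zu/.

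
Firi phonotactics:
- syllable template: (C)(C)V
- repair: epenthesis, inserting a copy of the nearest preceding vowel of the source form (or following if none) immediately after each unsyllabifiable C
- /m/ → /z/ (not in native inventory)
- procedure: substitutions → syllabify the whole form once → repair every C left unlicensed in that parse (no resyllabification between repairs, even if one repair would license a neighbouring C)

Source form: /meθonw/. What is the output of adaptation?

Substitution: /m/ → /z/, giving /zeθonw/.
Under (C)(C)V, the unsyllabifiable consonants are /n/, /w/ (no codas are permitted; onsets may contain at most 2 consonants).
Epenthesis after each stranded consonant: /n/ → /no/, /w/ → /wo/.

zeθonowo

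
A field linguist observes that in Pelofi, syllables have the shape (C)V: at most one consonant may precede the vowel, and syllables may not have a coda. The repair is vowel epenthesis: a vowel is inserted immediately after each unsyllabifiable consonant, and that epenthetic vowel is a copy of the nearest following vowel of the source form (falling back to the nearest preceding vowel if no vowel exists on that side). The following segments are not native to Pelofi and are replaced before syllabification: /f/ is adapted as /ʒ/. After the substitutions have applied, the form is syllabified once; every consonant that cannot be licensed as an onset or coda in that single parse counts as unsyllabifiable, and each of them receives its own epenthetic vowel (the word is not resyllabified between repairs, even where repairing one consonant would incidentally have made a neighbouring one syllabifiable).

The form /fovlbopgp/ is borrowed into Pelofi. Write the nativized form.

Substitution: /f/ → /ʒ/, giving /ʒovlbopgp/.
Under (C)V, the unsyllabifiable consonants are /v/, /l/, /p/, /g/, /p/ (no codas are permitted; onsets are limited to one consonant).
Inserting the epenthetic vowel yields /v/ → /vo/, /l/ → /lo/, /p/ → /po/, /g/ → /go/, /p/ → /po/.

ʒovolobopogopo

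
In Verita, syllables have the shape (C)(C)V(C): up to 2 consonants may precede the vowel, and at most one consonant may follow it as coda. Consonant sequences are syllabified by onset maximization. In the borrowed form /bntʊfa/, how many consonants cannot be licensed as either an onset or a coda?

1

The consonants /b/ cannot be parsed into a legal (C)(C)V(C) syllable (at most one coda consonant is licensed; onsets may contain at most 2 consonants).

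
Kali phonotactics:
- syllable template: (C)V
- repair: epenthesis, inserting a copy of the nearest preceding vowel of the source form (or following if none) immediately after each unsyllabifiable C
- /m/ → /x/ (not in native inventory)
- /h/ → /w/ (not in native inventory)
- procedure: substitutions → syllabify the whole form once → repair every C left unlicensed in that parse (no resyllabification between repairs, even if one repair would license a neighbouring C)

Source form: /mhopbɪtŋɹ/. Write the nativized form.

xowopobɪtɪŋɪɹɪ

Substitution: /m/ → /x/, /h/ → /w/, giving /xwopbɪtŋɹ/.
The consonants /x/, /p/, /t/, /ŋ/, /ɹ/ cannot be parsed into a legal (C)V syllable (no codas are permitted; onsets are limited to one consonant).
Each unlicensed consonant becomes the onset of a new syllable: /x/ → /xo/, /p/ → /po/, /t/ → /tɪ/, /ŋ/ → /ŋɪ/, /ɹ/ → /ɹɪ/.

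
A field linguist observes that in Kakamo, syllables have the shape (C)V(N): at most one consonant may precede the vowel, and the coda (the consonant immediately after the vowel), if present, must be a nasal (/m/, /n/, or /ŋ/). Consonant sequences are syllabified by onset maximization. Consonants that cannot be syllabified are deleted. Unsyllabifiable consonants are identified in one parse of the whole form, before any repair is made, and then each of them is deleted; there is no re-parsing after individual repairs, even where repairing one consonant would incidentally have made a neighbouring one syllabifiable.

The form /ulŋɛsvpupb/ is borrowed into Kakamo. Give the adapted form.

The consonants /l/, /s/, /v/, /p/, /b/ cannot be parsed into a legal (C)V(N) syllable (only a nasal (/m/, /n/, or /ŋ/) is licensed in coda position; onsets are limited to one consonant).
Deleting the stranded consonants removes /l/, /s/, /v/, /p/, /b/.

uŋɛpu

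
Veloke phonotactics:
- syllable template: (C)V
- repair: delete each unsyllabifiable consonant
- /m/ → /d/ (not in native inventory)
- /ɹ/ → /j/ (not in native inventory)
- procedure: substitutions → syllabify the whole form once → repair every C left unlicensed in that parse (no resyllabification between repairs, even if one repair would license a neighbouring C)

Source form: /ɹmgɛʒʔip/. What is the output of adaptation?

Substitution: /ɹ/ → /j/, /m/ → /d/, giving /jdgɛʒʔip/.
Under (C)V, the unsyllabifiable consonants are /j/, /d/, /ʒ/, /p/ (no codas are permitted; onsets are limited to one consonant).
Deleting the stranded consonants removes /j/, /d/, /ʒ/, /p/.

gɛʔi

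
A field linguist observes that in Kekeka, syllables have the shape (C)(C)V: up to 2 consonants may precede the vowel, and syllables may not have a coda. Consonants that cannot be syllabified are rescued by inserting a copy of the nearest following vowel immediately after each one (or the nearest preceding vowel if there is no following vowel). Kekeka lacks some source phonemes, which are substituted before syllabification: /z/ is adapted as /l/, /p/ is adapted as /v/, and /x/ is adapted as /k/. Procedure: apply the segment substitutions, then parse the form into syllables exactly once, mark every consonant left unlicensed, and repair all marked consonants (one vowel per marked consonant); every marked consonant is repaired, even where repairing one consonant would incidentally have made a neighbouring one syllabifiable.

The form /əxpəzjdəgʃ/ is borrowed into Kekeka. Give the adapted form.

əkvələjdəgəʃə

Substitution: /x/ → /k/, /p/ → /v/, /z/ → /l/, giving /əkvəljdəgʃ/.
Under (C)(C)V, the unsyllabifiable consonants are /l/, /g/, /ʃ/ (no codas are permitted; onsets may contain at most 2 consonants).
Inserting the epenthetic vowel yields /l/ → /lə/, /g/ → /gə/, /ʃ/ → /ʃə/.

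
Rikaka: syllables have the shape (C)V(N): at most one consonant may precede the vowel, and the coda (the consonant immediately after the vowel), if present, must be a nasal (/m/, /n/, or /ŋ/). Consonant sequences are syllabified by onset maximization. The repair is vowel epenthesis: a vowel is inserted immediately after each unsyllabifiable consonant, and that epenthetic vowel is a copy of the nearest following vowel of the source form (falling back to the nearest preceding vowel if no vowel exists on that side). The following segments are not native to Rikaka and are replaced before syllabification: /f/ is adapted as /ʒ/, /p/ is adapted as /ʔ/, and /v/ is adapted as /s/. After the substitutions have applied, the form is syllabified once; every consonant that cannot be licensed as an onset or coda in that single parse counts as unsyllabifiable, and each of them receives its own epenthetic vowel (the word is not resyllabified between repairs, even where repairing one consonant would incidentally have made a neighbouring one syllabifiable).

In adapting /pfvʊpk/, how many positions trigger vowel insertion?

4

After substitution the input is /ʔʒsʊʔk/.
The unsyllabifiable consonants are /ʔ/, /ʒ/, /ʔ/, /k/; each receives one epenthetic vowel.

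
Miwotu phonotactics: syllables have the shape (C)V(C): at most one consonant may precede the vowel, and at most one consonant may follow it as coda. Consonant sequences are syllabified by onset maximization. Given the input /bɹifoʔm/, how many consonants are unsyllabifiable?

The consonants /b/, /m/ cannot be parsed into a legal (C)V(C) syllable (at most one coda consonant is licensed; onsets are limited to one consonant).

2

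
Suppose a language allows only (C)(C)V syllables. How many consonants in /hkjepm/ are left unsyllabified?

Under (C)(C)V, the unsyllabifiable consonants are /h/, /p/, /m/ (no codas are permitted; onsets may contain at most 2 consonants).

3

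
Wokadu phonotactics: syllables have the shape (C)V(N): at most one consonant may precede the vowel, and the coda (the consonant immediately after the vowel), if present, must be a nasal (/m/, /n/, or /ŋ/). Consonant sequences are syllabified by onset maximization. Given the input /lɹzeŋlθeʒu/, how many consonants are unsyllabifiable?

Syllabifying with onset maximization leaves /l/, /ɹ/, /l/ stranded (only a nasal (/m/, /n/, or /ŋ/) is licensed in coda position; onsets are limited to one consonant).

3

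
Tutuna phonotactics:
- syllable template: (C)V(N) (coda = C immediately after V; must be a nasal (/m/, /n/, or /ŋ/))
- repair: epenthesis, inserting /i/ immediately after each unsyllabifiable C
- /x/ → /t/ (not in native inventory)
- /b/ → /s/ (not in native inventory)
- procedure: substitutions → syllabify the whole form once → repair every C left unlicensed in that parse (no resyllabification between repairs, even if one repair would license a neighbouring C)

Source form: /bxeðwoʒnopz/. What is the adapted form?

siteðiwoʒinopizi

Substitution: /b/ → /s/, /x/ → /t/, giving /steðwoʒnopz/.
Syllabifying with onset maximization leaves /s/, /ð/, /ʒ/, /p/, /z/ stranded (only a nasal (/m/, /n/, or /ŋ/) is licensed in coda position; onsets are limited to one consonant).
Inserting the epenthetic vowel yields /s/ → /si/, /ð/ → /ði/, /ʒ/ → /ʒi/, /p/ → /pi/, /z/ → /zi/.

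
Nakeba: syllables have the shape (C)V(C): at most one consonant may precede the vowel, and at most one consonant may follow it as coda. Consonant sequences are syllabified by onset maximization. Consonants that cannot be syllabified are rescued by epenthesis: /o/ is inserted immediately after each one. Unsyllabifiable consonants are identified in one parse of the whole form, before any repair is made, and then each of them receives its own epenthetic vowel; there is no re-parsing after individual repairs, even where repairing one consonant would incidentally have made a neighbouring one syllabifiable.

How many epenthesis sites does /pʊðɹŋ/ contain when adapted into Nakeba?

The unsyllabifiable consonants are /ɹ/, /ŋ/; each receives one epenthetic vowel.

2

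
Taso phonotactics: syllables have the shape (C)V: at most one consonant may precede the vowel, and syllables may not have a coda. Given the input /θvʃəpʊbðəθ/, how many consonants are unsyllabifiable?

Syllabifying with onset maximization leaves /θ/, /v/, /b/, /θ/ stranded (no codas are permitted; onsets are limited to one consonant).

4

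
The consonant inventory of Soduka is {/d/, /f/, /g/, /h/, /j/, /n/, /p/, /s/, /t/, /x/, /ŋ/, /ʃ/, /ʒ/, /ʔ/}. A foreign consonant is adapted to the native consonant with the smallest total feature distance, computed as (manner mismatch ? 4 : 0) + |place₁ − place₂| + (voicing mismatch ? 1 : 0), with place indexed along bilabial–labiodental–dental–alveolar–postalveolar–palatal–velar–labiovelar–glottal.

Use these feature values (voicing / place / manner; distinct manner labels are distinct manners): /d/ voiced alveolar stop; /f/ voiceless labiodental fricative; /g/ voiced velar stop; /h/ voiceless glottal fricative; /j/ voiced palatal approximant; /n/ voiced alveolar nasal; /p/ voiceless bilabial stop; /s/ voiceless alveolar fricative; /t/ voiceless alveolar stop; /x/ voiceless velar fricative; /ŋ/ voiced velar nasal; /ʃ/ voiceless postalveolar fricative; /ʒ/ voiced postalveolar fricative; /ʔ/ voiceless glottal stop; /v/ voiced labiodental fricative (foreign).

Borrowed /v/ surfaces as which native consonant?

f

/f/ is closest: same manner (fricative), place distance 0 (labiodental→labiodental), voicing differs (+1); total 1. Next closest is /s/ at distance 3.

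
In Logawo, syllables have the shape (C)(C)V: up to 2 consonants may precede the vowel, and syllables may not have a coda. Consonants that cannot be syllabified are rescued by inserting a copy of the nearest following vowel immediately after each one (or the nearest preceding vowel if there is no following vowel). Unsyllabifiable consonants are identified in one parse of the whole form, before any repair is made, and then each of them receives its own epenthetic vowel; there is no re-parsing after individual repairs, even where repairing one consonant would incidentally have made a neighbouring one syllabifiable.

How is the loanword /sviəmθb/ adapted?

Syllabifying with onset maximization leaves /m/, /θ/, /b/ stranded (no codas are permitted; onsets may contain at most 2 consonants).
Inserting the epenthetic vowel yields /m/ → /mə/, /θ/ → /θə/, /b/ → /bə/.

sviəməθəbə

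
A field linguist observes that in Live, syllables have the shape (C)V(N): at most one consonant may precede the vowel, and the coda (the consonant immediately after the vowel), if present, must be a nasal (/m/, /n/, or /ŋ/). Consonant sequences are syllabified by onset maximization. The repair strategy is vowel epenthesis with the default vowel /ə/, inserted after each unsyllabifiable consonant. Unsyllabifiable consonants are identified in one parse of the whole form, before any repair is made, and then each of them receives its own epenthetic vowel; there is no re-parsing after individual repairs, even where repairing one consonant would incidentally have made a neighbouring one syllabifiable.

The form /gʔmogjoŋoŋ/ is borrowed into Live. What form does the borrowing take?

The consonants /g/, /ʔ/, /g/ cannot be parsed into a legal (C)V(N) syllable (only a nasal (/m/, /n/, or /ŋ/) is licensed in coda position; onsets are limited to one consonant).
Epenthesis after each stranded consonant: /g/ → /gə/, /ʔ/ → /ʔə/, /g/ → /gə/.

gəʔəmogəjoŋoŋ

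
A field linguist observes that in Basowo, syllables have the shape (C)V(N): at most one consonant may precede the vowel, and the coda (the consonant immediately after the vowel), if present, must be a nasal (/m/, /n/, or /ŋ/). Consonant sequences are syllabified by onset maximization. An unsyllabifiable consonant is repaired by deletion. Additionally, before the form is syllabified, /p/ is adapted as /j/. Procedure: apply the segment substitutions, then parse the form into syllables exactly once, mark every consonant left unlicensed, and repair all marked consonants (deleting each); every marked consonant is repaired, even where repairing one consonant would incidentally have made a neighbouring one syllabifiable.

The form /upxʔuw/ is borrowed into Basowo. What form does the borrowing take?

uʔu

Substitution: /p/ → /j/, giving /ujxʔuw/.
Under (C)V(N), the unsyllabifiable consonants are /j/, /x/, /w/ (only a nasal (/m/, /n/, or /ŋ/) is licensed in coda position; onsets are limited to one consonant).
Each unlicensed consonant is deleted: /j/, /x/, /w/.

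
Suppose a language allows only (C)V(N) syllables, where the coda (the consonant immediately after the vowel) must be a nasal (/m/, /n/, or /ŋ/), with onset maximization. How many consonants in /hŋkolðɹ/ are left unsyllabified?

The consonants /h/, /ŋ/, /l/, /ð/, /ɹ/ cannot be parsed into a legal (C)V(N) syllable (only a nasal (/m/, /n/, or /ŋ/) is licensed in coda position; onsets are limited to one consonant).

5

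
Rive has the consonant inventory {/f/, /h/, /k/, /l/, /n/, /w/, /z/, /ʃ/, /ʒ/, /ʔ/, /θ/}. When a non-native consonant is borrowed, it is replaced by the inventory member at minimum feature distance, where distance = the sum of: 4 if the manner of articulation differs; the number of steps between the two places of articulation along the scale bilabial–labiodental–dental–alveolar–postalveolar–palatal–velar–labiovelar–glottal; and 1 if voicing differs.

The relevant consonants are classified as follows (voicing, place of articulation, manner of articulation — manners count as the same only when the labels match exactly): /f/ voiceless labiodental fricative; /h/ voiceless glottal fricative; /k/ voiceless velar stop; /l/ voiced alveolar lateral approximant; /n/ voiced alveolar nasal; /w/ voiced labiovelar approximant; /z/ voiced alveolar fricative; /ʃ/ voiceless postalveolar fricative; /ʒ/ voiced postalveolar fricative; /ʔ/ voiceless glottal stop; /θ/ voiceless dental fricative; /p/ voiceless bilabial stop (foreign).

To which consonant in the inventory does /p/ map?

f

/f/ is closest: manner differs (stop→fricative, +4), place distance 1 (bilabial→labiodental), same voicing; total 5. Next closest is /k/ at distance 6.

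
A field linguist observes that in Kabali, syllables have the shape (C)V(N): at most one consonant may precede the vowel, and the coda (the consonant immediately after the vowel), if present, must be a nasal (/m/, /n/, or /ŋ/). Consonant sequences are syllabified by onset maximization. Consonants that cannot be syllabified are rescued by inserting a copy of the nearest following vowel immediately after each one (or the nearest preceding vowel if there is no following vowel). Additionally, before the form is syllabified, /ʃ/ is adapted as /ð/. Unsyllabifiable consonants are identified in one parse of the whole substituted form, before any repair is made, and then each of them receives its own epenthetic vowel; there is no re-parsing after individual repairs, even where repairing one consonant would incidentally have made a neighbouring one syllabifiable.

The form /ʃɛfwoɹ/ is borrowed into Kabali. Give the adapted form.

ðɛfowoɹo

Substitution: /ʃ/ → /ð/, giving /ðɛfwoɹ/.
Under (C)V(N), the unsyllabifiable consonants are /f/, /ɹ/ (only a nasal (/m/, /n/, or /ŋ/) is licensed in coda position; onsets are limited to one consonant).
Inserting the epenthetic vowel yields /f/ → /fo/, /ɹ/ → /ɹo/.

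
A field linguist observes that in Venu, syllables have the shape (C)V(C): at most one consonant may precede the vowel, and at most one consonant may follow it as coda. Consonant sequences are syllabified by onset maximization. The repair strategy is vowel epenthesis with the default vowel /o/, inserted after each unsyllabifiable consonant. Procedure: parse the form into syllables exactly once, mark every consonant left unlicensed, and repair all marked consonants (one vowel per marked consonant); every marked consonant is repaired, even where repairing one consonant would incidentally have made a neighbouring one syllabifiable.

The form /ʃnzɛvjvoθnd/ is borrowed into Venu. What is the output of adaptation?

ʃonozɛvjovoθnodo

The consonants /ʃ/, /n/, /j/, /n/, /d/ cannot be parsed into a legal (C)V(C) syllable (at most one coda consonant is licensed; onsets are limited to one consonant).
Epenthesis after each stranded consonant: /ʃ/ → /ʃo/, /n/ → /no/, /j/ → /jo/, /n/ → /no/, /d/ → /do/.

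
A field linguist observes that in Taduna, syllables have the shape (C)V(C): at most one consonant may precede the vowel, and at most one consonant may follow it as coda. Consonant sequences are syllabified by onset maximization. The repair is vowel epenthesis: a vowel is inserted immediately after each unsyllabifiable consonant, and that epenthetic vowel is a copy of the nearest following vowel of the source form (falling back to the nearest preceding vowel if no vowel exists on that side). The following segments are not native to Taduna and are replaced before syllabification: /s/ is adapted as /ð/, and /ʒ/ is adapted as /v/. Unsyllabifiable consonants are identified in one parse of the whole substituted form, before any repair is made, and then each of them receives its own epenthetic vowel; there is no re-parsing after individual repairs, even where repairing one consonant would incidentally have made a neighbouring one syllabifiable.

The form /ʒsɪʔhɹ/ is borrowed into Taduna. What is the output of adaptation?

Substitution: /ʒ/ → /v/, /s/ → /ð/, giving /vðɪʔhɹ/.
Under (C)V(C), the unsyllabifiable consonants are /v/, /h/, /ɹ/ (at most one coda consonant is licensed; onsets are limited to one consonant).
Each unlicensed consonant becomes the onset of a new syllable: /v/ → /vɪ/, /h/ → /hɪ/, /ɹ/ → /ɹɪ/.

vɪðɪʔhɪɹɪ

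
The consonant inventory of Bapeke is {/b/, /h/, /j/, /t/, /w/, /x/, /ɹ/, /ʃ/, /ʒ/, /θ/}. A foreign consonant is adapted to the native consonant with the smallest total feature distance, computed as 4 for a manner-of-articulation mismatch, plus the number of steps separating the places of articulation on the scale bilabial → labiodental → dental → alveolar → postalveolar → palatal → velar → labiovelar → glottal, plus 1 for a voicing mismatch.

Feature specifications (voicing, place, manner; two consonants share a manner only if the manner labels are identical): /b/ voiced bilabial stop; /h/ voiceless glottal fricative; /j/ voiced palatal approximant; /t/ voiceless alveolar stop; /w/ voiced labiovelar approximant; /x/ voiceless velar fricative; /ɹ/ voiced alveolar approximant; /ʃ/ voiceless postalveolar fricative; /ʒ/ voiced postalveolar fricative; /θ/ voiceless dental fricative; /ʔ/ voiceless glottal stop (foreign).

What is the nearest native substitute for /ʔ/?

/h/ is closest: manner differs (stop→fricative, +4), place distance 0 (glottal→glottal), same voicing; total 4. Next closest is /t/ at distance 5.

h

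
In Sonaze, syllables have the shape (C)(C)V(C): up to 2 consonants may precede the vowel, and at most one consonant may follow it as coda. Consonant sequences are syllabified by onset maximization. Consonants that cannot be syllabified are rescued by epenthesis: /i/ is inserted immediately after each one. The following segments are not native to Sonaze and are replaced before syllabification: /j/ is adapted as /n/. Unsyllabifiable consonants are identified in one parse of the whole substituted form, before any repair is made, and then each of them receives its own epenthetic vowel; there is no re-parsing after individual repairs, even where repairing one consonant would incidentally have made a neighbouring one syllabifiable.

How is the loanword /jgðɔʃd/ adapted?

nigðɔʃdi

Substitution: /j/ → /n/, giving /ngðɔʃd/.
Syllabifying with onset maximization leaves /n/, /d/ stranded (at most one coda consonant is licensed; onsets may contain at most 2 consonants).
Each unlicensed consonant becomes the onset of a new syllable: /n/ → /ni/, /d/ → /di/.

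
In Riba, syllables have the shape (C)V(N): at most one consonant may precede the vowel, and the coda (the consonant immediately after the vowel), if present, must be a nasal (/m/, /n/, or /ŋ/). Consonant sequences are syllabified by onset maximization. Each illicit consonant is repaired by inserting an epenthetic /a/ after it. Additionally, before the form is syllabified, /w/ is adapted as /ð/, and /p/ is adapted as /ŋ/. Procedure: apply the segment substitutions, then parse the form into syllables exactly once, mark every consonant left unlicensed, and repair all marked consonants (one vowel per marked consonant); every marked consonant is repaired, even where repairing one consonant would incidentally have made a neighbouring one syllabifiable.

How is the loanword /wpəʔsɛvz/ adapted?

ðaŋəʔasɛvaza

Substitution: /w/ → /ð/, /p/ → /ŋ/, giving /ðŋəʔsɛvz/.
The consonants /ð/, /ʔ/, /v/, /z/ cannot be parsed into a legal (C)V(N) syllable (only a nasal (/m/, /n/, or /ŋ/) is licensed in coda position; onsets are limited to one consonant).
Epenthesis after each stranded consonant: /ð/ → /ða/, /ʔ/ → /ʔa/, /v/ → /va/, /z/ → /za/.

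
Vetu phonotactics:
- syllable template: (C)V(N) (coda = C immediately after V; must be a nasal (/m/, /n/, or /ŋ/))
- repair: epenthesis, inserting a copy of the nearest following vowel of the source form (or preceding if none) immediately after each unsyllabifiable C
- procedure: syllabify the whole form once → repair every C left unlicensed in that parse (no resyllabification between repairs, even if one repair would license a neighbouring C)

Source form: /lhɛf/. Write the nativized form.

Under (C)V(N), the unsyllabifiable consonants are /l/, /f/ (only a nasal (/m/, /n/, or /ŋ/) is licensed in coda position; onsets are limited to one consonant).
Epenthesis after each stranded consonant: /l/ → /lɛ/, /f/ → /fɛ/.

lɛhɛfɛ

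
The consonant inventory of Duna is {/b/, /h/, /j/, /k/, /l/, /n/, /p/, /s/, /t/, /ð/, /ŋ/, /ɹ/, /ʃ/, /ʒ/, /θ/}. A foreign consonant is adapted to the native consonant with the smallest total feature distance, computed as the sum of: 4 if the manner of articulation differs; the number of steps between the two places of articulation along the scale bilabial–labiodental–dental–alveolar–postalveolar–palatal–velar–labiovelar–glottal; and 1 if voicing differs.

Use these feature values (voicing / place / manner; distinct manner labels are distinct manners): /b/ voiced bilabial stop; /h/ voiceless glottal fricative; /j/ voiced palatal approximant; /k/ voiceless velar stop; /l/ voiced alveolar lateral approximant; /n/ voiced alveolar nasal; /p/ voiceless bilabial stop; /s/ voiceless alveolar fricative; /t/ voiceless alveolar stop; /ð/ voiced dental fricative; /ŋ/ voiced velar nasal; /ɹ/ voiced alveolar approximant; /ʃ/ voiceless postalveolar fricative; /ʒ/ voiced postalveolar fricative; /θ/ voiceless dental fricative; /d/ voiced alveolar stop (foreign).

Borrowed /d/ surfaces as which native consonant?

t

/t/ is closest: same manner (stop), place distance 0 (alveolar→alveolar), voicing differs (+1); total 1. Next closest is /b/ at distance 3.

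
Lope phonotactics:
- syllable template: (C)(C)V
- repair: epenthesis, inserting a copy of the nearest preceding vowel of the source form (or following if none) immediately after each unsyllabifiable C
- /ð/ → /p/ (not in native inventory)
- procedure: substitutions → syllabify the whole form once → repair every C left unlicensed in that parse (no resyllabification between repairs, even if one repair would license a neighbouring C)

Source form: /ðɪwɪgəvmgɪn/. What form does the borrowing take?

pɪwɪgəvəmgɪnɪ

Substitution: /ð/ → /p/, giving /pɪwɪgəvmgɪn/.
Syllabifying with onset maximization leaves /v/, /n/ stranded (no codas are permitted; onsets may contain at most 2 consonants).
Epenthesis after each stranded consonant: /v/ → /və/, /n/ → /nɪ/.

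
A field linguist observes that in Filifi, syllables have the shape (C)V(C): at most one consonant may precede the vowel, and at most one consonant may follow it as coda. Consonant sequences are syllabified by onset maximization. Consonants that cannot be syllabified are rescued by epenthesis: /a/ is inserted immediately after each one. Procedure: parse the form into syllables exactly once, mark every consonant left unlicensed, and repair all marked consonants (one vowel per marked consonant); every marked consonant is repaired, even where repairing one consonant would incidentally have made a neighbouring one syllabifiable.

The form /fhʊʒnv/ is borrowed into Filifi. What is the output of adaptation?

fahʊʒnava

Syllabifying with onset maximization leaves /f/, /n/, /v/ stranded (at most one coda consonant is licensed; onsets are limited to one consonant).
Each unlicensed consonant becomes the onset of a new syllable: /f/ → /fa/, /n/ → /na/, /v/ → /va/.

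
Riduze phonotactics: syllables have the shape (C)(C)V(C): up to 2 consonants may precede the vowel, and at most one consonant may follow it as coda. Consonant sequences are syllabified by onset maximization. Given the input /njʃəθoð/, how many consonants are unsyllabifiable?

1

The consonants /n/ cannot be parsed into a legal (C)(C)V(C) syllable (at most one coda consonant is licensed; onsets may contain at most 2 consonants).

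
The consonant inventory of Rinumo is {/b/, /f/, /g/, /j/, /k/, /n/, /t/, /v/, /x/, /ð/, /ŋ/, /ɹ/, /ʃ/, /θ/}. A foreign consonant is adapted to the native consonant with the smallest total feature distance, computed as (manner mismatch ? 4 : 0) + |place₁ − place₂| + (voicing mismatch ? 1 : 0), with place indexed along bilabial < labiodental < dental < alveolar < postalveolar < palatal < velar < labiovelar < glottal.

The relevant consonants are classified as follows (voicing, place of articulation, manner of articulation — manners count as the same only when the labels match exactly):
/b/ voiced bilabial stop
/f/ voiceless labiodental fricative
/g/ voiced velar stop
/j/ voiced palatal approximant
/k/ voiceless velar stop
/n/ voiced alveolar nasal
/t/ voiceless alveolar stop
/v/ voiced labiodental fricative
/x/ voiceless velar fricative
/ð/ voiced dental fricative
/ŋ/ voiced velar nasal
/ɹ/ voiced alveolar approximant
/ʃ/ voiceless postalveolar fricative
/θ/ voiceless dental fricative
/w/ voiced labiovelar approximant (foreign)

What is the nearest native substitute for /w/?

/j/ is closest: same manner (approximant), place distance 2 (labiovelar→palatal), same voicing; total 2. Next closest is /ɹ/ at distance 4.

j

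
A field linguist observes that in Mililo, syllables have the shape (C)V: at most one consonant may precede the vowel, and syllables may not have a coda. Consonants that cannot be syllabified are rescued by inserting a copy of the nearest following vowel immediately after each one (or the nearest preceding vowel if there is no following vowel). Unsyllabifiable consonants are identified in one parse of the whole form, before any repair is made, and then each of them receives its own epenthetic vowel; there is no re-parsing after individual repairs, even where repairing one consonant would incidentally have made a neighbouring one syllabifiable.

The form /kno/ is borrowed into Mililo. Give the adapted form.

Syllabifying with onset maximization leaves /k/ stranded (no codas are permitted; onsets are limited to one consonant).
Each unlicensed consonant becomes the onset of a new syllable: /k/ → /ko/.

kono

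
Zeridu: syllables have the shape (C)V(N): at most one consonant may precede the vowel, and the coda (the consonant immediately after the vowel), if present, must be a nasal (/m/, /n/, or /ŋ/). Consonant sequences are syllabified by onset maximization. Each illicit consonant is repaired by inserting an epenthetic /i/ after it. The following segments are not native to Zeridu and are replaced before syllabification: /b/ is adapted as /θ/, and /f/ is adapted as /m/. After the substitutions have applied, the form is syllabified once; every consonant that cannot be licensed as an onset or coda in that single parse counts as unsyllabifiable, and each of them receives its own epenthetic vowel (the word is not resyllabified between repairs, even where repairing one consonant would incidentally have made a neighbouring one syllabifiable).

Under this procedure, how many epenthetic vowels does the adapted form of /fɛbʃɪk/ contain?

2

After substitution the input is /mɛθʃɪk/.
The unsyllabifiable consonants are /θ/, /k/; each receives one epenthetic vowel.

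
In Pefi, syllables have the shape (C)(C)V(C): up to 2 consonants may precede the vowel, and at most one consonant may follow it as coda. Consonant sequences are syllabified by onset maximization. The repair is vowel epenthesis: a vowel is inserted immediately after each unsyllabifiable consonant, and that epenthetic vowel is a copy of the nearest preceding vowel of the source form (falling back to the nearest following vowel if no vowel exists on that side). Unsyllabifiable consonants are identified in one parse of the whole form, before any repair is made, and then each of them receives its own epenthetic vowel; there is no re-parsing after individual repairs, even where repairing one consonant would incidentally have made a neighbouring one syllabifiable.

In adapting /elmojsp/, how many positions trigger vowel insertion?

The unsyllabifiable consonants are /s/, /p/; each receives one epenthetic vowel.

2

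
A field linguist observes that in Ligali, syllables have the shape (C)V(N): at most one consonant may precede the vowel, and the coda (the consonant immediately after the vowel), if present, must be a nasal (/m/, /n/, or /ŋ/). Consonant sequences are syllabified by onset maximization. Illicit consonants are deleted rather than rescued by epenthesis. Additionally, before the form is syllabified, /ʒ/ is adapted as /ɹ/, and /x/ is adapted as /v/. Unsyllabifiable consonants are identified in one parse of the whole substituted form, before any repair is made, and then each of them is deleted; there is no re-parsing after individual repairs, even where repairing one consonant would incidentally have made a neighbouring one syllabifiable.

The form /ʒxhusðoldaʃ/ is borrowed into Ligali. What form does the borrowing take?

huðoda

Substitution: /ʒ/ → /ɹ/, /x/ → /v/, giving /ɹvhusðoldaʃ/.
Syllabifying with onset maximization leaves /ɹ/, /v/, /s/, /l/, /ʃ/ stranded (only a nasal (/m/, /n/, or /ŋ/) is licensed in coda position; onsets are limited to one consonant).
Each unlicensed consonant is deleted: /ɹ/, /v/, /s/, /l/, /ʃ/.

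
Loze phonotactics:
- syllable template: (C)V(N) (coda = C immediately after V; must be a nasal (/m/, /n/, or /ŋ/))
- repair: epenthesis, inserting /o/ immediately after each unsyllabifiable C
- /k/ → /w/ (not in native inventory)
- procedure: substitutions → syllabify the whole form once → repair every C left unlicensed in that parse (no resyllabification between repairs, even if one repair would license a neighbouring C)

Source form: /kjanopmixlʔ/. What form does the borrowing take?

Substitution: /k/ → /w/, giving /wjanopmixlʔ/.
The consonants /w/, /p/, /x/, /l/, /ʔ/ cannot be parsed into a legal (C)V(N) syllable (only a nasal (/m/, /n/, or /ŋ/) is licensed in coda position; onsets are limited to one consonant).
Inserting the epenthetic vowel yields /w/ → /wo/, /p/ → /po/, /x/ → /xo/, /l/ → /lo/, /ʔ/ → /ʔo/.

wojanopomixoloʔo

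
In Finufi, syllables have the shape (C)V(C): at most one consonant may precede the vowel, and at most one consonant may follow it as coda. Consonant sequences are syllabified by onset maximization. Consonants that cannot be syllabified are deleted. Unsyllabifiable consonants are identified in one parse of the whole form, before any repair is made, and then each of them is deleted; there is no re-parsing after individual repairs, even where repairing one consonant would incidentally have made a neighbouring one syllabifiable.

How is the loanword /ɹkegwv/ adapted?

keg

Syllabifying with onset maximization leaves /ɹ/, /w/, /v/ stranded (at most one coda consonant is licensed; onsets are limited to one consonant).
Deleting the stranded consonants removes /ɹ/, /w/, /v/.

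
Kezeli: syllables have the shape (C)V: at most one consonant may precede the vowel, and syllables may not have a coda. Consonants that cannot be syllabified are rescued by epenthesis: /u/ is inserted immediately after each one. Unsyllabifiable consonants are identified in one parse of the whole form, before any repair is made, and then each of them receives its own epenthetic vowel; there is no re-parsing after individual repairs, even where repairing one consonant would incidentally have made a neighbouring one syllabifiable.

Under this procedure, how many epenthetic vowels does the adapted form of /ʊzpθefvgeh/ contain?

The unsyllabifiable consonants are /z/, /p/, /f/, /v/, /h/; each receives one epenthetic vowel.

5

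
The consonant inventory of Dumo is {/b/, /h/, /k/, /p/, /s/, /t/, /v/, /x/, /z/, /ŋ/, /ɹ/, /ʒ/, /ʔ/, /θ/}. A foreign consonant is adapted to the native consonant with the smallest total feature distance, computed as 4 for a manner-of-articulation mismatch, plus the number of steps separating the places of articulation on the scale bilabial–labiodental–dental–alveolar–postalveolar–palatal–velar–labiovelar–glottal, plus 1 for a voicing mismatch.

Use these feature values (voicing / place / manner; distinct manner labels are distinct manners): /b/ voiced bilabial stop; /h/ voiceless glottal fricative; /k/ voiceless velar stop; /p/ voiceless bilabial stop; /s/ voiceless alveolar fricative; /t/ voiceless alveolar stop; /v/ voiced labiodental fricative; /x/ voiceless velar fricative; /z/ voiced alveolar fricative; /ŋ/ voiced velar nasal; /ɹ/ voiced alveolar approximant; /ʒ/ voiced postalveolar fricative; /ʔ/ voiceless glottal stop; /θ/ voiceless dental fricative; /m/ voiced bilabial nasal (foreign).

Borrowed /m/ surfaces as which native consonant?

b

/b/ is closest: manner differs (nasal→stop, +4), place distance 0 (bilabial→bilabial), same voicing; total 4. Next closest is /p/ at distance 5.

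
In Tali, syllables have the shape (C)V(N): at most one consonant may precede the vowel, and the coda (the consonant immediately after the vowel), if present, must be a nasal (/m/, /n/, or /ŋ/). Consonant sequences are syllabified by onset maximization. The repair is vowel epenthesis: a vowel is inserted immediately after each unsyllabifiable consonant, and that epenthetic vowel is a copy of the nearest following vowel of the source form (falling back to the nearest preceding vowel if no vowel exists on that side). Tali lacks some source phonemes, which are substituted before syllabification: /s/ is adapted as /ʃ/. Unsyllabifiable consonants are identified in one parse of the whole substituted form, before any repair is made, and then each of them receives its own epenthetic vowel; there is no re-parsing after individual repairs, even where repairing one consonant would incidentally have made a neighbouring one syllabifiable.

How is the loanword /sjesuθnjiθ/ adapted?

Substitution: /s/ → /ʃ/, giving /ʃjeʃuθnjiθ/.
The consonants /ʃ/, /θ/, /n/, /θ/ cannot be parsed into a legal (C)V(N) syllable (only a nasal (/m/, /n/, or /ŋ/) is licensed in coda position; onsets are limited to one consonant).
Each unlicensed consonant becomes the onset of a new syllable: /ʃ/ → /ʃe/, /θ/ → /θi/, /n/ → /ni/, /θ/ → /θi/.

ʃejeʃuθinijiθi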